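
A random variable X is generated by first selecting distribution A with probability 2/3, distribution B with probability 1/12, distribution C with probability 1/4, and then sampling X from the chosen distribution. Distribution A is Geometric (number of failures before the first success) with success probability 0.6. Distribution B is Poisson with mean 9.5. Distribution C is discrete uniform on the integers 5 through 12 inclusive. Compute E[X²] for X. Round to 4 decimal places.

For each component E[X²] = Var + (mean)², giving A: 1.55556; B: 99.75; C: 77.5.
Overall E[X²] = 0.666667·1.55556 + 0.0833333·99.75 + 0.25·77.5 = 28.7245.

28.7245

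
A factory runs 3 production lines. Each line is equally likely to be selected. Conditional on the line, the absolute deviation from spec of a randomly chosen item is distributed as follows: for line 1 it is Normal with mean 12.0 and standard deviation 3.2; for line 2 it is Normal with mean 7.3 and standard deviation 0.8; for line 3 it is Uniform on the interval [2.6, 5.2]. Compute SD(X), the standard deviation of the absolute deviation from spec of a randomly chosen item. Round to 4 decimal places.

Per component, 1: μ=12, E[X²]=154.24; 2: μ=7.3, E[X²]=53.93; 3: μ=3.9, E[X²]=15.7733.
E[X] = 0.333333·12 + 0.333333·7.3 + 0.333333·3.9 = 7.73333.
E[X²] = 0.333333·154.24 + 0.333333·53.93 + 0.333333·15.7733 = 74.6478.
Var(X) = E[X²] − (E[X])² = 74.6478 − 59.8044 = 14.8433.
SD(X) = √14.8433 = 3.8527.

3.8527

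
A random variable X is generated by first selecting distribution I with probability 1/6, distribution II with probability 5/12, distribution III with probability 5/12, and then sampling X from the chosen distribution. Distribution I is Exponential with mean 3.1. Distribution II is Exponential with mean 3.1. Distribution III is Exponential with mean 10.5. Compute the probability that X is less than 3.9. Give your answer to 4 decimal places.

Conditional on each component, P(X < 3.9): I: 0.715796; II: 0.715796; III: 0.310252.
By total probability, P(X < 3.9) = 0.166667·0.715796 + 0.416667·0.715796 + 0.416667·0.310252 = 0.546819.

0.5468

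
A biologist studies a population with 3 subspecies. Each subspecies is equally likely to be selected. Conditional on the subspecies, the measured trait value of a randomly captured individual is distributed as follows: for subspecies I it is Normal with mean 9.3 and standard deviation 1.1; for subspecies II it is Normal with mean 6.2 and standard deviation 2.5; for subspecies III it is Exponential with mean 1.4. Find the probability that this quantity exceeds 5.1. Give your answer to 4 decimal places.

0.5654

Conditional on each subspecies, P(X > 5.1): I: 0.999933; II: 0.670031; III: 0.0261774.
By total probability, P(X > 5.1) = 0.333333·0.999933 + 0.333333·0.670031 + 0.333333·0.0261774 = 0.565381.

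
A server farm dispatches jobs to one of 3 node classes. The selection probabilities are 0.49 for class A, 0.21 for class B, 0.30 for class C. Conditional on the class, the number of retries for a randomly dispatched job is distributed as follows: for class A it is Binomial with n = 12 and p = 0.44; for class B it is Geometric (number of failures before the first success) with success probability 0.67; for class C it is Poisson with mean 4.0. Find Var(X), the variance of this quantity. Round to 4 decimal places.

6.1775

Per component, A: μ=5.28, E[X²]=30.8352; B: μ=0.492537, E[X²]=0.977723; C: μ=4, E[X²]=20.
E[X] = 0.49·5.28 + 0.21·0.492537 + 0.3·4 = 3.89063.
E[X²] = 0.49·30.8352 + 0.21·0.977723 + 0.3·20 = 21.3146.
Var(X) = E[X²] − (E[X])² = 21.3146 − 15.137 = 6.17755.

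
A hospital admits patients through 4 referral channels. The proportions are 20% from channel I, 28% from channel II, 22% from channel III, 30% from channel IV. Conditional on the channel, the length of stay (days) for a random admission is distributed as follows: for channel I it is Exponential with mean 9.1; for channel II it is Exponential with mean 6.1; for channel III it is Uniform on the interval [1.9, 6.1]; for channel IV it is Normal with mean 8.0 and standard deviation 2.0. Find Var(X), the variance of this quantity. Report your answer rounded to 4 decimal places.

31.8561

Per component, I: μ=9.1, E[X²]=165.62; II: μ=6.1, E[X²]=74.42; III: μ=4, E[X²]=17.47; IV: μ=8, E[X²]=68.
E[X] = 0.2·9.1 + 0.28·6.1 + 0.22·4 + 0.3·8 = 6.808.
E[X²] = 0.2·165.62 + 0.28·74.42 + 0.22·17.47 + 0.3·68 = 78.205.
Var(X) = E[X²] − (E[X])² = 78.205 − 46.3489 = 31.8561.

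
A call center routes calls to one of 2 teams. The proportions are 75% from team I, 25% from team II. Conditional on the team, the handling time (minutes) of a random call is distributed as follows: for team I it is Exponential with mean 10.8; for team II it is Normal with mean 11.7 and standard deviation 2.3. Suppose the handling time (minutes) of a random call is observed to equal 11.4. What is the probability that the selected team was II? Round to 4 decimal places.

Likelihoods f(11.4 | ·): I: 0.0322221; II: 0.171984.
Posterior ∝ prior × likelihood. Numerator for II: 0.25·0.171984 = 0.042996.
Normalizing constant: 0.75·0.0322221 + 0.25·0.171984 = 0.0671626.
P(II | observation) = 0.042996 / 0.0671626 = 0.640178.

0.6402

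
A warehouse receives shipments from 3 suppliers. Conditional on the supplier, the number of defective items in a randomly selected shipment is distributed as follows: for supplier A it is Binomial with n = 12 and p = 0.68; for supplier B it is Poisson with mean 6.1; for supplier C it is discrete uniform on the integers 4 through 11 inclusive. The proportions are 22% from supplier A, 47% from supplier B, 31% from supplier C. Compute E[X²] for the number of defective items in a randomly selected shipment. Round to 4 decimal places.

For each component E[X²] = Var + (mean)², giving A: 69.1968; B: 43.31; C: 61.5.
Overall E[X²] = 0.22·69.1968 + 0.47·43.31 + 0.31·61.5 = 54.644.

54.6440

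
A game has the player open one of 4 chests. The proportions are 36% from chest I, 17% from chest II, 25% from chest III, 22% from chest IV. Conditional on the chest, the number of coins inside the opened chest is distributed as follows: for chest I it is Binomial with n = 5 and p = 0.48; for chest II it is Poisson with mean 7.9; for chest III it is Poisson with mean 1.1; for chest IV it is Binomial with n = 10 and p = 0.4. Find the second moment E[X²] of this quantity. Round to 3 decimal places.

19.101

For each component E[X²] = Var + (mean)², giving I: 7.008; II: 70.31; III: 2.31; IV: 18.4.
Overall E[X²] = 0.36·7.008 + 0.17·70.31 + 0.25·2.31 + 0.22·18.4 = 19.1011.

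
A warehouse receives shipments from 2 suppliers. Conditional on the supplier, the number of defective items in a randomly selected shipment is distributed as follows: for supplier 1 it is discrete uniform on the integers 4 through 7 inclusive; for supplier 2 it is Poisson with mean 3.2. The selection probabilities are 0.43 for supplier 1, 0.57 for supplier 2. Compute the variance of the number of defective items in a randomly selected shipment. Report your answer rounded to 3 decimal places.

3.658

Per component, 1: μ=5.5, E[X²]=31.5; 2: μ=3.2, E[X²]=13.44.
E[X] = 0.43·5.5 + 0.57·3.2 = 4.189.
E[X²] = 0.43·31.5 + 0.57·13.44 = 21.2058.
Var(X) = E[X²] − (E[X])² = 21.2058 − 17.5477 = 3.65808.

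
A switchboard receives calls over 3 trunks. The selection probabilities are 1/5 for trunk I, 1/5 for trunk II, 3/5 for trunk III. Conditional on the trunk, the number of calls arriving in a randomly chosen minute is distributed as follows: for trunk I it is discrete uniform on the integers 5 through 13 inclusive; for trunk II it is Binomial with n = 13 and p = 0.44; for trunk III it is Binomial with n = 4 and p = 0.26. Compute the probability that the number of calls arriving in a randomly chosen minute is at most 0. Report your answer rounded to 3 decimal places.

Conditional on each trunk, P(X ≤ 0): I: 0; II: 0.000532653; III: 0.299866.
By total probability, P(X ≤ 0) = 0.2·0 + 0.2·0.000532653 + 0.6·0.299866 = 0.180026.

0.180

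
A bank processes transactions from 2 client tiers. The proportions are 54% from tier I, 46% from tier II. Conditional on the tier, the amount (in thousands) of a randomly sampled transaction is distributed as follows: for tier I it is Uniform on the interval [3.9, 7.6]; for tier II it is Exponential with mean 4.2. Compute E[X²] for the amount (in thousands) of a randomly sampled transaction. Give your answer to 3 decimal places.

For each component E[X²] = Var + (mean)², giving I: 34.2033; II: 35.28.
Overall E[X²] = 0.54·34.2033 + 0.46·35.28 = 34.6986.

34.699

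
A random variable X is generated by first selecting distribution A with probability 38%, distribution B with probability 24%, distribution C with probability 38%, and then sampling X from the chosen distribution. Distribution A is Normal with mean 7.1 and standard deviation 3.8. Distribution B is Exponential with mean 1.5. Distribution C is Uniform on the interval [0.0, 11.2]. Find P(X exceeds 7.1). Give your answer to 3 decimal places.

Conditional on each component, P(X > 7.1): A: 0.5; B: 0.0087971; C: 0.366071.
By total probability, P(X > 7.1) = 0.38·0.5 + 0.24·0.0087971 + 0.38·0.366071 = 0.331218.

0.331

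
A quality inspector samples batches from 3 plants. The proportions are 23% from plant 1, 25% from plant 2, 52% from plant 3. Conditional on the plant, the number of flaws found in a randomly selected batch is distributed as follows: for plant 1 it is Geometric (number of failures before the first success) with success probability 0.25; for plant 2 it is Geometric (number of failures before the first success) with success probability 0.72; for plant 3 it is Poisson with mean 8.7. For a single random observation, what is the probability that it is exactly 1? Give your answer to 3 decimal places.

Conditional on each plant, P(X = 1): 1: 0.1875; 2: 0.2016; 3: 0.0014493.
By total probability, P(X = 1) = 0.23·0.1875 + 0.25·0.2016 + 0.52·0.0014493 = 0.0942786.

0.094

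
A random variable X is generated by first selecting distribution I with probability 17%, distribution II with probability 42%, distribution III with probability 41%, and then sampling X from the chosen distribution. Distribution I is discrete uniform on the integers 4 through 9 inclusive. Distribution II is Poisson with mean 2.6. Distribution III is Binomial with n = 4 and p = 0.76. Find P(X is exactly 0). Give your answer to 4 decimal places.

Conditional on each component, P(X = 0): I: 0; II: 0.0742736; III: 0.00331776.
By total probability, P(X = 0) = 0.17·0 + 0.42·0.0742736 + 0.41·0.00331776 = 0.0325552.

0.0326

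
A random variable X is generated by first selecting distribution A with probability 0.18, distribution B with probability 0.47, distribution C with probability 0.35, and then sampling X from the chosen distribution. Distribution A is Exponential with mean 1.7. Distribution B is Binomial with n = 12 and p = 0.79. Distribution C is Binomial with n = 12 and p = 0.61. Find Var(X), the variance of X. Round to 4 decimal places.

10.3331

Per component, A: μ=1.7, E[X²]=5.78; B: μ=9.48, E[X²]=91.8612; C: μ=7.32, E[X²]=56.4372.
E[X] = 0.18·1.7 + 0.47·9.48 + 0.35·7.32 = 7.3236.
E[X²] = 0.18·5.78 + 0.47·91.8612 + 0.35·56.4372 = 63.9682.
Var(X) = E[X²] − (E[X])² = 63.9682 − 53.6351 = 10.3331.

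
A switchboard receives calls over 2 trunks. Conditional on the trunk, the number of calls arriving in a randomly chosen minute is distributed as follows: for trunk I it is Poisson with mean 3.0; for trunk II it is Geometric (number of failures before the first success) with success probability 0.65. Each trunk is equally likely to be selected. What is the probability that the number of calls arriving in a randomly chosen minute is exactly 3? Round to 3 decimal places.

0.126

Conditional on each trunk, P(X = 3): I: 0.224042; II: 0.0278687.
By total probability, P(X = 3) = 0.5·0.224042 + 0.5·0.0278687 = 0.125955.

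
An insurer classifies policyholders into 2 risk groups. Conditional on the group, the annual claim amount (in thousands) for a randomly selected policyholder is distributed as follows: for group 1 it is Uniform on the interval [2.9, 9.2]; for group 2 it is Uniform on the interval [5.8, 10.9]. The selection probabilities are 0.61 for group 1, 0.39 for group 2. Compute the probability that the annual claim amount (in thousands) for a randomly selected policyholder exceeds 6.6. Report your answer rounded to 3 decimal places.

0.581

Conditional on each group, P(X > 6.6): 1: 0.412698; 2: 0.843137.
By total probability, P(X > 6.6) = 0.61·0.412698 + 0.39·0.843137 = 0.58057.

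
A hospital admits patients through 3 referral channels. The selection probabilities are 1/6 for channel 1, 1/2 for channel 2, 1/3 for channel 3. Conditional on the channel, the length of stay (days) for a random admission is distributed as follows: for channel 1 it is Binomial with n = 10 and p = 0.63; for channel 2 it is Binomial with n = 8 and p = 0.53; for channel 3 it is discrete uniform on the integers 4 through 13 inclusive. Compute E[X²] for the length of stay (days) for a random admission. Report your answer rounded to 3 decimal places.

43.822

For each component E[X²] = Var + (mean)², giving 1: 42.021; 2: 19.9704; 3: 80.5.
Overall E[X²] = 0.166667·42.021 + 0.5·19.9704 + 0.333333·80.5 = 43.822.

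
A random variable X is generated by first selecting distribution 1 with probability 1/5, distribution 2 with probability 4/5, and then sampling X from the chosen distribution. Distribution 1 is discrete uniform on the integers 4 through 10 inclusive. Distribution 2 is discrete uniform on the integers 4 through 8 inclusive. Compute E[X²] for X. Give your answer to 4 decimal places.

For each component E[X²] = Var + (mean)², giving 1: 53; 2: 38.
Overall E[X²] = 0.2·53 + 0.8·38 = 41.

41.0000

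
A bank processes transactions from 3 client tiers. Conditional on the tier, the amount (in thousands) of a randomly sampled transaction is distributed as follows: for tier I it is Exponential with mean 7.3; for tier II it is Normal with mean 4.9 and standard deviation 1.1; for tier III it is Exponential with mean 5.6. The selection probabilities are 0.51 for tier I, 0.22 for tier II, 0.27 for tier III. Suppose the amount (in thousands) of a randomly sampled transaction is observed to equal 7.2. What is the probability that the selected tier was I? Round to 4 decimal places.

0.5389

Likelihoods f(7.2 | ·): I: 0.0510895; II: 0.0407541; III: 0.0493666.
Posterior ∝ prior × likelihood. Numerator for I: 0.51·0.0510895 = 0.0260557.
Normalizing constant: 0.51·0.0510895 + 0.22·0.0407541 + 0.27·0.0493666 = 0.0483505.
P(I | observation) = 0.0260557 / 0.0483505 = 0.538891.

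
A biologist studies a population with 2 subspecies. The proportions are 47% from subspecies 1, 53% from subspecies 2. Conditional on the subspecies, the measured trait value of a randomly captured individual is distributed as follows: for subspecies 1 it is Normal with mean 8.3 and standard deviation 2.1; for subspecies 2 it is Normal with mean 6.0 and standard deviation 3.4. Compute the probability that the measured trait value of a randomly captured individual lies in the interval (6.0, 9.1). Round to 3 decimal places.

Conditional on each subspecies, P(6.0 < X < 9.1): 1: 0.511675; 2: 0.319054.
By total probability, P(6.0 < X < 9.1) = 0.47·0.511675 + 0.53·0.319054 = 0.409585.

0.410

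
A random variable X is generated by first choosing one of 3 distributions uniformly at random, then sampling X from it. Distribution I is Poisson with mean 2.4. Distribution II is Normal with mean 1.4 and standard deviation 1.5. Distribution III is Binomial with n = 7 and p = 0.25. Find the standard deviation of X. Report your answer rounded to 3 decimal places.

Per component, I: μ=2.4, E[X²]=8.16; II: μ=1.4, E[X²]=4.21; III: μ=1.75, E[X²]=4.375.
E[X] = 0.333333·2.4 + 0.333333·1.4 + 0.333333·1.75 = 1.85.
E[X²] = 0.333333·8.16 + 0.333333·4.21 + 0.333333·4.375 = 5.58167.
Var(X) = E[X²] − (E[X])² = 5.58167 − 3.4225 = 2.15917.
SD(X) = √2.15917 = 1.46941.

1.469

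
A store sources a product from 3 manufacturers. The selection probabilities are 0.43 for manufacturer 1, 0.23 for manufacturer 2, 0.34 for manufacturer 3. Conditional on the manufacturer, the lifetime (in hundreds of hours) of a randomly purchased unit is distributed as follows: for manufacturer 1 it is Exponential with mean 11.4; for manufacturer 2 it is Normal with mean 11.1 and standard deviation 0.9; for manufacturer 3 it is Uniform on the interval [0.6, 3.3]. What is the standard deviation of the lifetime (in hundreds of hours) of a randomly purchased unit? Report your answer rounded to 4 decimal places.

Per component, 1: μ=11.4, E[X²]=259.92; 2: μ=11.1, E[X²]=124.02; 3: μ=1.95, E[X²]=4.41.
E[X] = 0.43·11.4 + 0.23·11.1 + 0.34·1.95 = 8.118.
E[X²] = 0.43·259.92 + 0.23·124.02 + 0.34·4.41 = 141.79.
Var(X) = E[X²] − (E[X])² = 141.79 − 65.9019 = 75.8877.
SD(X) = √75.8877 = 8.71135.

8.7114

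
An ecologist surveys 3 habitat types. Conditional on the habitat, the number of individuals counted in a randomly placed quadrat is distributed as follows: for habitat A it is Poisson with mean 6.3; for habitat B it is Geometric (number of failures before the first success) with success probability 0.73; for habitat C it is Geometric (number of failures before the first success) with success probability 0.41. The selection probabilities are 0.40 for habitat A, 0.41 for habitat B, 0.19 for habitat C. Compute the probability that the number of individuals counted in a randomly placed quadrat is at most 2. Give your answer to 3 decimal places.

Conditional on each habitat, P(X ≤ 2): A: 0.0498465; B: 0.980317; C: 0.794621.
By total probability, P(X ≤ 2) = 0.4·0.0498465 + 0.41·0.980317 + 0.19·0.794621 = 0.572847.

0.573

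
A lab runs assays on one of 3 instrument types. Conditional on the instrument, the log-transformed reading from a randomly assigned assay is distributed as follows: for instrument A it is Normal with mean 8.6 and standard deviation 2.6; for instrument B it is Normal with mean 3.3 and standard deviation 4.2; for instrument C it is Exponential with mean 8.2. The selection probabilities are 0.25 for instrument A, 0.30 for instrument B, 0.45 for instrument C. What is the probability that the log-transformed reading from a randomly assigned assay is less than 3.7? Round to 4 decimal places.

0.3322

Conditional on each instrument, P(X < 3.7): A: 0.0297409; B: 0.537937; C: 0.363149.
By total probability, P(X < 3.7) = 0.25·0.0297409 + 0.3·0.537937 + 0.45·0.363149 = 0.332233.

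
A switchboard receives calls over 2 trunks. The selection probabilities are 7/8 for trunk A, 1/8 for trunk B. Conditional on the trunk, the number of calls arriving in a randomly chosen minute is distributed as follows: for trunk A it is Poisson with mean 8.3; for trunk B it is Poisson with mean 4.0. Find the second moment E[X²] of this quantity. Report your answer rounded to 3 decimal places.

70.041

For each component E[X²] = Var + (mean)², giving A: 77.19; B: 20.
Overall E[X²] = 0.875·77.19 + 0.125·20 = 70.0413.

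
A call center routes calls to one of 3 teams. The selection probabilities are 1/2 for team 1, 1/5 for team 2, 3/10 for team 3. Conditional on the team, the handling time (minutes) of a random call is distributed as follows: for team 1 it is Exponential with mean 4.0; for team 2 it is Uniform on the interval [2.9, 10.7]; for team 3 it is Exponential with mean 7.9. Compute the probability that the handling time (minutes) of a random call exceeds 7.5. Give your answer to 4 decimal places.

Conditional on each team, P(X > 7.5): 1: 0.153355; 2: 0.410256; 3: 0.386986.
By total probability, P(X > 7.5) = 0.5·0.153355 + 0.2·0.410256 + 0.3·0.386986 = 0.274825.

0.2748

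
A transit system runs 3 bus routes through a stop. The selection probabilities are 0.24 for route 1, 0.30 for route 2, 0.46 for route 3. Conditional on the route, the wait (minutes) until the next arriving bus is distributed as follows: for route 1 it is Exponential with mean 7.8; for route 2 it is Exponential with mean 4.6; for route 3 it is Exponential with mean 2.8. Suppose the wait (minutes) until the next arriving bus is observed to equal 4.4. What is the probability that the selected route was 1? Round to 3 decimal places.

Likelihoods f(4.4 | ·): 1: 0.0729321; 2: 0.0835276; 3: 0.0741958.
Posterior ∝ prior × likelihood. Numerator for 1: 0.24·0.0729321 = 0.0175037.
Normalizing constant: 0.24·0.0729321 + 0.3·0.0835276 + 0.46·0.0741958 = 0.076692.
P(1 | observation) = 0.0175037 / 0.076692 = 0.228234.

0.228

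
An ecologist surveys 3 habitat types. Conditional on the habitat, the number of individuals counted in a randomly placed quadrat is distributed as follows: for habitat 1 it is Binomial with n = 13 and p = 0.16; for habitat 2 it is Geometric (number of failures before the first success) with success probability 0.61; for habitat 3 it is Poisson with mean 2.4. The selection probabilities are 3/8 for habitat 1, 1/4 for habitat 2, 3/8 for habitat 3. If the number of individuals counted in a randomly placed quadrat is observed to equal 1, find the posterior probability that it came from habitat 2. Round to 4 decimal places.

Likelihoods P(X=1 | ·): 1: 0.256693; 2: 0.2379; 3: 0.217723.
Posterior ∝ prior × likelihood. Numerator for 2: 0.25·0.2379 = 0.059475.
Normalizing constant: 0.375·0.256693 + 0.25·0.2379 + 0.375·0.217723 = 0.237381.
P(2 | observation) = 0.059475 / 0.237381 = 0.250546.

0.2505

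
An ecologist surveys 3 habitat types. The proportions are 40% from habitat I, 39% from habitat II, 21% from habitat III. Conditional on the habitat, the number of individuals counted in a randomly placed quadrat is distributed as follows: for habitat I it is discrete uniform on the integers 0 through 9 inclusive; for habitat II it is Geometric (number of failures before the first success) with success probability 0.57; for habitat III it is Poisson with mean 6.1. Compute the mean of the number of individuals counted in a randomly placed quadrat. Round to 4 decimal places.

Component means — I: 4.5; II: 0.754386; III: 6.1.
E[X] = 0.4·4.5 + 0.39·0.754386 + 0.21·6.1 = 3.37521.

3.3752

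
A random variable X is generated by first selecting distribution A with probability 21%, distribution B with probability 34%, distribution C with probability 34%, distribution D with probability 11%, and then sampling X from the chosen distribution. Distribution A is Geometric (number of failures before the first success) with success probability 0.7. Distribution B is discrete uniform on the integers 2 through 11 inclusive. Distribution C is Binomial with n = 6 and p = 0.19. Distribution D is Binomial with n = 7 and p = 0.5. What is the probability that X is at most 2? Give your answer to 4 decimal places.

Conditional on each component, P(X ≤ 2): A: 0.973; B: 0.1; C: 0.913021; D: 0.226562.
By total probability, P(X ≤ 2) = 0.21·0.973 + 0.34·0.1 + 0.34·0.913021 + 0.11·0.226562 = 0.573679.

0.5737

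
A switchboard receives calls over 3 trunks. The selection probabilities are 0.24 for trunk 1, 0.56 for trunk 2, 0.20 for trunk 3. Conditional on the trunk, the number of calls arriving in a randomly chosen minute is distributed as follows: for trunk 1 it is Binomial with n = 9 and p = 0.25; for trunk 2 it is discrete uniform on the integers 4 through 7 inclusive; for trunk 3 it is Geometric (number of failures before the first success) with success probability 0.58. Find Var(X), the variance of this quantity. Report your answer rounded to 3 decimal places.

Per component, 1: μ=2.25, E[X²]=6.75; 2: μ=5.5, E[X²]=31.5; 3: μ=0.724138, E[X²]=1.77289.
E[X] = 0.24·2.25 + 0.56·5.5 + 0.2·0.724138 = 3.76483.
E[X²] = 0.24·6.75 + 0.56·31.5 + 0.2·1.77289 = 19.6146.
Var(X) = E[X²] − (E[X])² = 19.6146 − 14.1739 = 5.44065.

5.441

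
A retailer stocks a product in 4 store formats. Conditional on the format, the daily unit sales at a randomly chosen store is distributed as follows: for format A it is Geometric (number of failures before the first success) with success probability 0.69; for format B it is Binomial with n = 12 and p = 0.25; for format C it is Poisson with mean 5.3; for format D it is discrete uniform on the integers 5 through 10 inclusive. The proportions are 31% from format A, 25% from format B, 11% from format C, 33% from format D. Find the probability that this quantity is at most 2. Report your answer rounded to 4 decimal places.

0.4096

Conditional on each format, P(X ≤ 2): A: 0.970209; B: 0.390675; C: 0.101554; D: 0.
By total probability, P(X ≤ 2) = 0.31·0.970209 + 0.25·0.390675 + 0.11·0.101554 + 0.33·0 = 0.409604.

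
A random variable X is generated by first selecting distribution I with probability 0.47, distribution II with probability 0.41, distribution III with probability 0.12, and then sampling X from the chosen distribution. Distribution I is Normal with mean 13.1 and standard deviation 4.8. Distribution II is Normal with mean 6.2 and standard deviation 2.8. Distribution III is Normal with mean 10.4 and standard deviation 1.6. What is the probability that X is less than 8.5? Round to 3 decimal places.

Conditional on each component, P(X < 8.5): I: 0.168947; II: 0.794299; III: 0.117515.
By total probability, P(X < 8.5) = 0.47·0.168947 + 0.41·0.794299 + 0.12·0.117515 = 0.41917.

0.419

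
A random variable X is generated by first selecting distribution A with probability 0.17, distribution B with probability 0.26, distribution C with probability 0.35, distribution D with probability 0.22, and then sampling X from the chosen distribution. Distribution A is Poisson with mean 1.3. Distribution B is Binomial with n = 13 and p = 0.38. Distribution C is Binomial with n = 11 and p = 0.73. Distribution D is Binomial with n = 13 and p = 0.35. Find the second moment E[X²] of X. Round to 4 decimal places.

36.1819

For each component E[X²] = Var + (mean)², giving A: 2.99; B: 27.4664; C: 66.649; D: 23.66.
Overall E[X²] = 0.17·2.99 + 0.26·27.4664 + 0.35·66.649 + 0.22·23.66 = 36.1819.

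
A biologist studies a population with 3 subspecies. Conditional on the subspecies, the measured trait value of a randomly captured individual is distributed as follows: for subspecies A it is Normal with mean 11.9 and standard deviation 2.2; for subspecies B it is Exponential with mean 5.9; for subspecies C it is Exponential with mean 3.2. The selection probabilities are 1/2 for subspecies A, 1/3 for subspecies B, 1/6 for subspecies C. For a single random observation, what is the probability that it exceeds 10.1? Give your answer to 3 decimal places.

Conditional on each subspecies, P(X > 10.1): A: 0.793373; B: 0.180529; C: 0.0425851.
By total probability, P(X > 10.1) = 0.5·0.793373 + 0.333333·0.180529 + 0.166667·0.0425851 = 0.46396.

0.464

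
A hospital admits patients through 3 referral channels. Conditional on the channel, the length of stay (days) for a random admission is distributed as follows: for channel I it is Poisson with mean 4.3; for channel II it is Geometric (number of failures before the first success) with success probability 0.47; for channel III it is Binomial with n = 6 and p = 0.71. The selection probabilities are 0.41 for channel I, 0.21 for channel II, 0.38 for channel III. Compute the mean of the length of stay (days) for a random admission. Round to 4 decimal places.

3.6186

Component means — I: 4.3; II: 1.12766; III: 4.26.
E[X] = 0.41·4.3 + 0.21·1.12766 + 0.38·4.26 = 3.61861.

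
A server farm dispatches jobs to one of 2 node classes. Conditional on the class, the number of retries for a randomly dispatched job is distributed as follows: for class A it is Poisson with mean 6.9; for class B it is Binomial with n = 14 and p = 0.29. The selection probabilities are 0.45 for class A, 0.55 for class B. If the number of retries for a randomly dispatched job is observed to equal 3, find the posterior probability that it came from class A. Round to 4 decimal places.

0.1803

Likelihoods P(X=3 | ·): A: 0.0551778; B: 0.205181.
Posterior ∝ prior × likelihood. Numerator for A: 0.45·0.0551778 = 0.02483.
Normalizing constant: 0.45·0.0551778 + 0.55·0.205181 = 0.13768.
P(A | observation) = 0.02483 / 0.13768 = 0.180346.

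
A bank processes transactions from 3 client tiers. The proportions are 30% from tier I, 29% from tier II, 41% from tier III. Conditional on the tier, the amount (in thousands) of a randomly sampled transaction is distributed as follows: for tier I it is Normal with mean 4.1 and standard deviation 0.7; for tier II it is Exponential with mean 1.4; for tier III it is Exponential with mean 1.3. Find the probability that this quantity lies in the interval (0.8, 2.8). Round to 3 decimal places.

0.308

Conditional on each tier, P(0.8 < X < 2.8): I: 0.0316442; II: 0.429383; III: 0.424396.
By total probability, P(0.8 < X < 2.8) = 0.3·0.0316442 + 0.29·0.429383 + 0.41·0.424396 = 0.308017.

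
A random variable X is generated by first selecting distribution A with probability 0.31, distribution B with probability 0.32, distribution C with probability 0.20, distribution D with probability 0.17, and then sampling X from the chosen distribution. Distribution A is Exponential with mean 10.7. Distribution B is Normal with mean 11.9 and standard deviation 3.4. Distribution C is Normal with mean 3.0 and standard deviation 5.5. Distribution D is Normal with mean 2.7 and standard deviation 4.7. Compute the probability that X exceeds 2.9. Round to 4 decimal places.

0.7387

Conditional on each component, P(X > 2.9): A: 0.762595; B: 0.99594; C: 0.507253; D: 0.483029.
By total probability, P(X > 2.9) = 0.31·0.762595 + 0.32·0.99594 + 0.2·0.507253 + 0.17·0.483029 = 0.738671.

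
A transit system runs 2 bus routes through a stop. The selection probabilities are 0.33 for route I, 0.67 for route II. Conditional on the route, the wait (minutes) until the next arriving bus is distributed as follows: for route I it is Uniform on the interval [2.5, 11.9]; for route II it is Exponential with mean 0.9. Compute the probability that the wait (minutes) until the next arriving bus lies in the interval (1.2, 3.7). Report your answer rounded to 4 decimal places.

0.2078

Conditional on each route, P(1.2 < X < 3.7): I: 0.12766; II: 0.247208.
By total probability, P(1.2 < X < 3.7) = 0.33·0.12766 + 0.67·0.247208 = 0.207757.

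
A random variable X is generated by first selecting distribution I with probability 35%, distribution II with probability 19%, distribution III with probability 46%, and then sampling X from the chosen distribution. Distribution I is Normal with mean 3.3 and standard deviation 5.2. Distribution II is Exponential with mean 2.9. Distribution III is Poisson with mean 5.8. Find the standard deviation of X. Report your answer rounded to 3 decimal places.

Per component, I: μ=3.3, E[X²]=37.93; II: μ=2.9, E[X²]=16.82; III: μ=5.8, E[X²]=39.44.
E[X] = 0.35·3.3 + 0.19·2.9 + 0.46·5.8 = 4.374.
E[X²] = 0.35·37.93 + 0.19·16.82 + 0.46·39.44 = 34.6137.
Var(X) = E[X²] − (E[X])² = 34.6137 − 19.1319 = 15.4818.
SD(X) = √15.4818 = 3.93469.

3.935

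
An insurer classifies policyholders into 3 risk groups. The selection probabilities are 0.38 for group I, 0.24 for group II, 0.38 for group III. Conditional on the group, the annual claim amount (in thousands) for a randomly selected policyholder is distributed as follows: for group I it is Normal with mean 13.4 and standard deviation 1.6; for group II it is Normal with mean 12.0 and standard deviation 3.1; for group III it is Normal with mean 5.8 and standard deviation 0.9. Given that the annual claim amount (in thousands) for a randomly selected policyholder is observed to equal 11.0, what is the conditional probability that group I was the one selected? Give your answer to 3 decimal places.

0.512

Likelihoods f(11.0 | ·): I: 0.0809485; II: 0.122167; III: 2.49864e-08.
Posterior ∝ prior × likelihood. Numerator for I: 0.38·0.0809485 = 0.0307604.
Normalizing constant: 0.38·0.0809485 + 0.24·0.122167 + 0.38·2.49864e-08 = 0.0600804.
P(I | observation) = 0.0307604 / 0.0600804 = 0.511988.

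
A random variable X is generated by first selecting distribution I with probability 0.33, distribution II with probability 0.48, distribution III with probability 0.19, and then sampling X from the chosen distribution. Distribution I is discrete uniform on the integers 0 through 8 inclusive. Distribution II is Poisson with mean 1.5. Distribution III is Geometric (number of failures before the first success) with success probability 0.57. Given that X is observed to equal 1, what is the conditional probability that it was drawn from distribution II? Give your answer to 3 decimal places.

Likelihoods P(X=1 | ·): I: 0.111111; II: 0.334695; III: 0.2451.
Posterior ∝ prior × likelihood. Numerator for II: 0.48·0.334695 = 0.160654.
Normalizing constant: 0.33·0.111111 + 0.48·0.334695 + 0.19·0.2451 = 0.243889.
P(II | observation) = 0.160654 / 0.243889 = 0.658715.

0.659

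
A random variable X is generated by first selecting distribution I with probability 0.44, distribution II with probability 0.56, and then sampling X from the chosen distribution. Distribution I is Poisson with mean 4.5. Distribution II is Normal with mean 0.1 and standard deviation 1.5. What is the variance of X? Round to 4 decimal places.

Per component, I: μ=4.5, E[X²]=24.75; II: μ=0.1, E[X²]=2.26.
E[X] = 0.44·4.5 + 0.56·0.1 = 2.036.
E[X²] = 0.44·24.75 + 0.56·2.26 = 12.1556.
Var(X) = E[X²] − (E[X])² = 12.1556 − 4.1453 = 8.0103.

8.0103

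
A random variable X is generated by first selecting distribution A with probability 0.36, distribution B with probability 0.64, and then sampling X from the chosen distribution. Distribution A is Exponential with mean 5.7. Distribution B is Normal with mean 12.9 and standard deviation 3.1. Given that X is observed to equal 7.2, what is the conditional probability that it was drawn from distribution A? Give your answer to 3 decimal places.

0.540

Likelihoods f(7.2 | ·): A: 0.049607; B: 0.0237359.
Posterior ∝ prior × likelihood. Numerator for A: 0.36·0.049607 = 0.0178585.
Normalizing constant: 0.36·0.049607 + 0.64·0.0237359 = 0.0330495.
P(A | observation) = 0.0178585 / 0.0330495 = 0.540357.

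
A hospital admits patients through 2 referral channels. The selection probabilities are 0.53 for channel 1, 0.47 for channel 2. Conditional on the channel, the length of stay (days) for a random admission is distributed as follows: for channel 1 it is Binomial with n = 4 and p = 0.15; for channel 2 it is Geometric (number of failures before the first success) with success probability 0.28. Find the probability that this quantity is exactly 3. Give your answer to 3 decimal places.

Conditional on each channel, P(X = 3): 1: 0.011475; 2: 0.104509.
By total probability, P(X = 3) = 0.53·0.011475 + 0.47·0.104509 = 0.0552012.

0.055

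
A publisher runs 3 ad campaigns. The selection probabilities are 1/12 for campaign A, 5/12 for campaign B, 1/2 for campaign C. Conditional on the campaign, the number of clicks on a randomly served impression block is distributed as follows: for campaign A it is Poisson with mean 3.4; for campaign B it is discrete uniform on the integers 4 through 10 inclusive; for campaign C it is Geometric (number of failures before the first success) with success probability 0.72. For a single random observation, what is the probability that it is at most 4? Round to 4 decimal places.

0.6207

Conditional on each campaign, P(X ≤ 4): A: 0.744182; B: 0.142857; C: 0.998279.
By total probability, P(X ≤ 4) = 0.0833333·0.744182 + 0.416667·0.142857 + 0.5·0.998279 = 0.620678.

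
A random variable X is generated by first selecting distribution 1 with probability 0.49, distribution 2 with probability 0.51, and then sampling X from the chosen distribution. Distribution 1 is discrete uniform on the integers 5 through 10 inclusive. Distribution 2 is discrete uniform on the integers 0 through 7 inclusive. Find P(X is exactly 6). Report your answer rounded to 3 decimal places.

Conditional on each component, P(X = 6): 1: 0.166667; 2: 0.125.
By total probability, P(X = 6) = 0.49·0.166667 + 0.51·0.125 = 0.145417.

0.145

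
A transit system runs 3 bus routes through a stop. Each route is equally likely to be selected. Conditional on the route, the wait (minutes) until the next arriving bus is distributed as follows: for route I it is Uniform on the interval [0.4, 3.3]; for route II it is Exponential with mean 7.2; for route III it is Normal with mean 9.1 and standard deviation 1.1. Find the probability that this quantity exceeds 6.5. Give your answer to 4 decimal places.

Conditional on each route, P(X > 6.5): I: 0; II: 0.405442; III: 0.990952.
By total probability, P(X > 6.5) = 0.333333·0 + 0.333333·0.405442 + 0.333333·0.990952 = 0.465465.

0.4655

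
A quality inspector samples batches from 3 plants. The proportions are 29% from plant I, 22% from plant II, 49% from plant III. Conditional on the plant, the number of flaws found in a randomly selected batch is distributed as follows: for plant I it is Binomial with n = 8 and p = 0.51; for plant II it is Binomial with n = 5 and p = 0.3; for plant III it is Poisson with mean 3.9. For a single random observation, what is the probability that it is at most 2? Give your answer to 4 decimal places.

Conditional on each plant, P(X ≤ 2): I: 0.131798; II: 0.83692; III: 0.253125.
By total probability, P(X ≤ 2) = 0.29·0.131798 + 0.22·0.83692 + 0.49·0.253125 = 0.346375.

0.3464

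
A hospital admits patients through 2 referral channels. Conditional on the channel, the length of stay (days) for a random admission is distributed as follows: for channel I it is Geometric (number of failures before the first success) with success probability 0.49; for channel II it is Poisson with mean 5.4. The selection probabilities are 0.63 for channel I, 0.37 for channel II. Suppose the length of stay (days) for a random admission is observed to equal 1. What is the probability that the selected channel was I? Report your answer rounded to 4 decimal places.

Likelihoods P(X=1 | ·): I: 0.2499; II: 0.0243895.
Posterior ∝ prior × likelihood. Numerator for I: 0.63·0.2499 = 0.157437.
Normalizing constant: 0.63·0.2499 + 0.37·0.0243895 = 0.166461.
P(I | observation) = 0.157437 / 0.166461 = 0.945788.

0.9458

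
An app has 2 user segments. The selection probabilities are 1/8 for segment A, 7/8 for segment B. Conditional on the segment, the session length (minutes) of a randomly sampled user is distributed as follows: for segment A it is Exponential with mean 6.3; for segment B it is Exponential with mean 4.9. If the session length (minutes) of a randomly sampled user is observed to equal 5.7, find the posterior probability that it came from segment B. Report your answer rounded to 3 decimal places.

Likelihoods f(5.7 | ·): A: 0.0642283; B: 0.0637682.
Posterior ∝ prior × likelihood. Numerator for B: 0.875·0.0637682 = 0.0557972.
Normalizing constant: 0.125·0.0642283 + 0.875·0.0637682 = 0.0638257.
P(B | observation) = 0.0557972 / 0.0638257 = 0.874212.

0.874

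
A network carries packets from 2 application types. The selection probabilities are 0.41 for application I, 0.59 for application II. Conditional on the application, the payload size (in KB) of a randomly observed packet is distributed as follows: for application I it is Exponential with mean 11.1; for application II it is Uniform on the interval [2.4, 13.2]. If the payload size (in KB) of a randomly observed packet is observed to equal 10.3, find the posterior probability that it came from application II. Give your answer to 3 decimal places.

Likelihoods f(10.3 | ·): I: 0.0356191; II: 0.0925926.
Posterior ∝ prior × likelihood. Numerator for II: 0.59·0.0925926 = 0.0546296.
Normalizing constant: 0.41·0.0356191 + 0.59·0.0925926 = 0.0692335.
P(II | observation) = 0.0546296 / 0.0692335 = 0.789064.

0.789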